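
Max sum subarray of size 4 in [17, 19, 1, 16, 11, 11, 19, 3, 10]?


[0:4]: 53
[1:5]: 47
[2:6]: 39
[3:7]: 57
[4:8]: 44
[5:9]: 43

Max: 57 at [3:7]


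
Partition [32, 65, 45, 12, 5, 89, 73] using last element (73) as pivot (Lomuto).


Pivot: 73
  32 <= 73: advance i (no swap)
  65 <= 73: advance i (no swap)
  45 <= 73: advance i (no swap)
  12 <= 73: advance i (no swap)
  5 <= 73: advance i (no swap)
Place pivot at 5: [32, 65, 45, 12, 5, 73, 89]

Partitioned: [32, 65, 45, 12, 5, 73, 89]


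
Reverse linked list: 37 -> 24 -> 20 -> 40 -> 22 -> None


Step 1: curr=37, set curr.next=prev(None) | reversed so far: 37
Step 2: curr=24, set curr.next=prev(37) | reversed so far: 24 -> 37
Step 3: curr=20, set curr.next=prev(24) | reversed so far: 20 -> 24 -> 37
Step 4: curr=40, set curr.next=prev(20) | reversed so far: 40 -> 20 -> 24 -> 37
Step 5: curr=22, set curr.next=prev(40) | reversed so far: 22 -> 40 -> 20 -> 24 -> 37

22 -> 40 -> 20 -> 24 -> 37 -> None


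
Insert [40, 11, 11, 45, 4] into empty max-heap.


Insert 40: [40]
Insert 11: [40, 11]
Insert 11: [40, 11, 11]
Insert 45: [45, 40, 11, 11]
Insert 4: [45, 40, 11, 11, 4]

Final heap: [45, 40, 11, 11, 4]


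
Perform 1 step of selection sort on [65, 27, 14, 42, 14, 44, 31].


Initial: [65, 27, 14, 42, 14, 44, 31]
Step 1: min=14 at 2
  Swap: [14, 27, 65, 42, 14, 44, 31]

After 1 step: [14, 27, 65, 42, 14, 44, 31]


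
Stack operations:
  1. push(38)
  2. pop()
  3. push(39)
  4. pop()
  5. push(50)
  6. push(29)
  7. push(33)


push(38) -> [38]
pop()->38, []
push(39) -> [39]
pop()->39, []
push(50) -> [50]
push(29) -> [50, 29]
push(33) -> [50, 29, 33]

Final stack: [50, 29, 33]


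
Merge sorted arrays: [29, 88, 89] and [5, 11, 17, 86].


Take 5 from B
Take 11 from B
Take 17 from B
Take 29 from A
Take 86 from B

Merged: [5, 11, 17, 29, 86, 88, 89]


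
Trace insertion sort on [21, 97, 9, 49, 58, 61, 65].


Initial: [21, 97, 9, 49, 58, 61, 65]
Insert 97: [21, 97, 9, 49, 58, 61, 65]
Insert 9: [9, 21, 97, 49, 58, 61, 65]
Insert 49: [9, 21, 49, 97, 58, 61, 65]
Insert 58: [9, 21, 49, 58, 97, 61, 65]
Insert 61: [9, 21, 49, 58, 61, 97, 65]
Insert 65: [9, 21, 49, 58, 61, 65, 97]

Sorted: [9, 21, 49, 58, 61, 65, 97]


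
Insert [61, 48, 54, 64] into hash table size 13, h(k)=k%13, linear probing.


Insert 61: h=9 -> slot 9
Insert 48: h=9, 1 probes -> slot 10
Insert 54: h=2 -> slot 2
Insert 64: h=12 -> slot 12

Table: [None, None, 54, None, None, None, None, None, None, 61, 48, None, 64]


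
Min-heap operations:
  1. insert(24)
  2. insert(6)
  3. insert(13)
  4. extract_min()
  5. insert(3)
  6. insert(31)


insert(24) -> [24]
insert(6) -> [6, 24]
insert(13) -> [6, 24, 13]
extract_min()->6, [13, 24]
insert(3) -> [3, 24, 13]
insert(31) -> [3, 24, 13, 31]

Final heap: [3, 24, 13, 31]


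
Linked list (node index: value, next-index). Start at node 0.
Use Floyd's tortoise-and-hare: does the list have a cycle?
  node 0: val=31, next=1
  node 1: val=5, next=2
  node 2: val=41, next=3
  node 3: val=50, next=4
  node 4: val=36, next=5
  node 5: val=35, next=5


Floyd's tortoise (slow, +1) and hare (fast, +2):
  init: slow=0, fast=0
  step 1: slow=1, fast=2
  step 2: slow=2, fast=4
  step 3: slow=3, fast=5
  step 4: slow=4, fast=5
  step 5: slow=5, fast=5
  slow == fast at node 5: cycle detected

Cycle: yes


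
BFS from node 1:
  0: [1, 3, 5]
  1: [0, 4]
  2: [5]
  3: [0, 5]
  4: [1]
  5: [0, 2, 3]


Visit 1, enqueue [0, 4]
Visit 0, enqueue [3, 5]
Visit 4, enqueue []
Visit 3, enqueue []
Visit 5, enqueue [2]
Visit 2, enqueue []

BFS order: [1, 0, 4, 3, 5, 2]


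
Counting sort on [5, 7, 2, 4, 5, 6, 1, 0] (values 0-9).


Input: [5, 7, 2, 4, 5, 6, 1, 0]
Counts: [1, 1, 1, 0, 1, 2, 1, 1, 0, 0]

Sorted: [0, 1, 2, 4, 5, 5, 6, 7]


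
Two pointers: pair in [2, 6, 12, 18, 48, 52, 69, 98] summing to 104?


lo=0(2)+hi=7(98)=100
lo=1(6)+hi=7(98)=104

Yes: 6+98=104


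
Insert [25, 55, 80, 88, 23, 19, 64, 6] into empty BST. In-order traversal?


Insert 25: root
Insert 55: R from 25
Insert 80: R from 25 -> R from 55
Insert 88: R from 25 -> R from 55 -> R from 80
Insert 23: L from 25
Insert 19: L from 25 -> L from 23
Insert 64: R from 25 -> R from 55 -> L from 80
Insert 6: L from 25 -> L from 23 -> L from 19

In-order: [6, 19, 23, 25, 55, 64, 80, 88]


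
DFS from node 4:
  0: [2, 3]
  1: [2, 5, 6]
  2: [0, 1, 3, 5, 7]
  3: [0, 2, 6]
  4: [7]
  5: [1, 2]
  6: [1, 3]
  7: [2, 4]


Visit 4, push [7]
Visit 7, push [2]
Visit 2, push [5, 3, 1, 0]
Visit 0, push [3]
Visit 3, push [6]
Visit 6, push [1]
Visit 1, push [5]
Visit 5, push []

DFS order: [4, 7, 2, 0, 3, 6, 1, 5]


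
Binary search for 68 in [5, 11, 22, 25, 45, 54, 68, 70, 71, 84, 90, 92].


Step 1: lo=0, hi=11, mid=5, val=54
Step 2: lo=6, hi=11, mid=8, val=71
Step 3: lo=6, hi=7, mid=6, val=68

Found at index 6


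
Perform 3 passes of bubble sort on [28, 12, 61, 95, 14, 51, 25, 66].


Initial: [28, 12, 61, 95, 14, 51, 25, 66]
Pass 1: [12, 28, 61, 14, 51, 25, 66, 95] (5 swaps)
Pass 2: [12, 28, 14, 51, 25, 61, 66, 95] (3 swaps)
Pass 3: [12, 14, 28, 25, 51, 61, 66, 95] (2 swaps)

After 3 passes: [12, 14, 28, 25, 51, 61, 66, 95]


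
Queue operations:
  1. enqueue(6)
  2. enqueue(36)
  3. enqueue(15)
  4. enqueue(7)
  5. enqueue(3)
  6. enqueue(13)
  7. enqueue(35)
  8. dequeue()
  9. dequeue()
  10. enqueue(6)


enqueue(6) -> [6]
enqueue(36) -> [6, 36]
enqueue(15) -> [6, 36, 15]
enqueue(7) -> [6, 36, 15, 7]
enqueue(3) -> [6, 36, 15, 7, 3]
enqueue(13) -> [6, 36, 15, 7, 3, 13]
enqueue(35) -> [6, 36, 15, 7, 3, 13, 35]
dequeue()->6, [36, 15, 7, 3, 13, 35]
dequeue()->36, [15, 7, 3, 13, 35]
enqueue(6) -> [15, 7, 3, 13, 35, 6]

Final queue: [15, 7, 3, 13, 35, 6]


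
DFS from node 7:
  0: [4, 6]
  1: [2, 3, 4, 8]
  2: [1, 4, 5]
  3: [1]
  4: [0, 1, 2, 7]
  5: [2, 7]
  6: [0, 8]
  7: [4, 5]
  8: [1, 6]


Visit 7, push [5, 4]
Visit 4, push [2, 1, 0]
Visit 0, push [6]
Visit 6, push [8]
Visit 8, push [1]
Visit 1, push [3, 2]
Visit 2, push [5]
Visit 5, push []
Visit 3, push []

DFS order: [7, 4, 0, 6, 8, 1, 2, 5, 3]


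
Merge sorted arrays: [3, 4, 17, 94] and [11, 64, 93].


Take 3 from A
Take 4 from A
Take 11 from B
Take 17 from A
Take 64 from B
Take 93 from B

Merged: [3, 4, 11, 17, 64, 93, 94]


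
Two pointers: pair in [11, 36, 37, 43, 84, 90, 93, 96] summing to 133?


lo=0(11)+hi=7(96)=107
lo=1(36)+hi=7(96)=132
lo=2(37)+hi=7(96)=133

Yes: 37+96=133


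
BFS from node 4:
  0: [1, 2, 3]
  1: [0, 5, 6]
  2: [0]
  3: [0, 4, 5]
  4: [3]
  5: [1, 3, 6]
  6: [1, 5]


Visit 4, enqueue [3]
Visit 3, enqueue [0, 5]
Visit 0, enqueue [1, 2]
Visit 5, enqueue [6]
Visit 1, enqueue []
Visit 2, enqueue []
Visit 6, enqueue []

BFS order: [4, 3, 0, 5, 1, 2, 6]


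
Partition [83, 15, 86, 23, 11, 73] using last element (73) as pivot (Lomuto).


Pivot: 73
  15 <= 73: swap -> [15, 83, 86, 23, 11, 73]
  23 <= 73: swap -> [15, 23, 86, 83, 11, 73]
  11 <= 73: swap -> [15, 23, 11, 83, 86, 73]
Place pivot at 3: [15, 23, 11, 73, 86, 83]

Partitioned: [15, 23, 11, 73, 86, 83]


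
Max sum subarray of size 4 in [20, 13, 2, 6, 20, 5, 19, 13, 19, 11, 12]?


[0:4]: 41
[1:5]: 41
[2:6]: 33
[3:7]: 50
[4:8]: 57
[5:9]: 56
[6:10]: 62
[7:11]: 55

Max: 62 at [6:10]


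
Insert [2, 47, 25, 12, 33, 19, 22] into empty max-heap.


Insert 2: [2]
Insert 47: [47, 2]
Insert 25: [47, 2, 25]
Insert 12: [47, 12, 25, 2]
Insert 33: [47, 33, 25, 2, 12]
Insert 19: [47, 33, 25, 2, 12, 19]
Insert 22: [47, 33, 25, 2, 12, 19, 22]

Final heap: [47, 33, 25, 2, 12, 19, 22]


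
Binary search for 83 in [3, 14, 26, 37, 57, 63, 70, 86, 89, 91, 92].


Step 1: lo=0, hi=10, mid=5, val=63
Step 2: lo=6, hi=10, mid=8, val=89
Step 3: lo=6, hi=7, mid=6, val=70
Step 4: lo=7, hi=7, mid=7, val=86

Not found


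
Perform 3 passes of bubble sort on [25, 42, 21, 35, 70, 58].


Initial: [25, 42, 21, 35, 70, 58]
Pass 1: [25, 21, 35, 42, 58, 70] (3 swaps)
Pass 2: [21, 25, 35, 42, 58, 70] (1 swaps)
Pass 3: [21, 25, 35, 42, 58, 70] (0 swaps)

After 3 passes: [21, 25, 35, 42, 58, 70]


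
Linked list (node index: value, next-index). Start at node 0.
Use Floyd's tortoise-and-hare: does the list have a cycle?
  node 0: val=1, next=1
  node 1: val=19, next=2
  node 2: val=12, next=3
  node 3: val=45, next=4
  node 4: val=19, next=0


Floyd's tortoise (slow, +1) and hare (fast, +2):
  init: slow=0, fast=0
  step 1: slow=1, fast=2
  step 2: slow=2, fast=4
  step 3: slow=3, fast=1
  step 4: slow=4, fast=3
  step 5: slow=0, fast=0
  slow == fast at node 0: cycle detected

Cycle: yes


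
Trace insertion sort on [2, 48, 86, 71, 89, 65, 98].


Initial: [2, 48, 86, 71, 89, 65, 98]
Insert 48: [2, 48, 86, 71, 89, 65, 98]
Insert 86: [2, 48, 86, 71, 89, 65, 98]
Insert 71: [2, 48, 71, 86, 89, 65, 98]
Insert 89: [2, 48, 71, 86, 89, 65, 98]
Insert 65: [2, 48, 65, 71, 86, 89, 98]
Insert 98: [2, 48, 65, 71, 86, 89, 98]

Sorted: [2, 48, 65, 71, 86, 89, 98]


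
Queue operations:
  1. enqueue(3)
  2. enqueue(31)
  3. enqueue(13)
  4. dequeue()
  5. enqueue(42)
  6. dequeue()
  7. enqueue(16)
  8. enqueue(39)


enqueue(3) -> [3]
enqueue(31) -> [3, 31]
enqueue(13) -> [3, 31, 13]
dequeue()->3, [31, 13]
enqueue(42) -> [31, 13, 42]
dequeue()->31, [13, 42]
enqueue(16) -> [13, 42, 16]
enqueue(39) -> [13, 42, 16, 39]

Final queue: [13, 42, 16, 39]


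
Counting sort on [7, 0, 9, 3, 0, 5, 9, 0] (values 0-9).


Input: [7, 0, 9, 3, 0, 5, 9, 0]
Counts: [3, 0, 0, 1, 0, 1, 0, 1, 0, 2]

Sorted: [0, 0, 0, 3, 5, 7, 9, 9]


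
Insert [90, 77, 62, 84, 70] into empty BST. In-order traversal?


Insert 90: root
Insert 77: L from 90
Insert 62: L from 90 -> L from 77
Insert 84: L from 90 -> R from 77
Insert 70: L from 90 -> L from 77 -> R from 62

In-order: [62, 70, 77, 84, 90]


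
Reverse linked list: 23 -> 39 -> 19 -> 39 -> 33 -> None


Step 1: curr=23, set curr.next=prev(None) | reversed so far: 23
Step 2: curr=39, set curr.next=prev(23) | reversed so far: 39 -> 23
Step 3: curr=19, set curr.next=prev(39) | reversed so far: 19 -> 39 -> 23
Step 4: curr=39, set curr.next=prev(19) | reversed so far: 39 -> 19 -> 39 -> 23
Step 5: curr=33, set curr.next=prev(39) | reversed so far: 33 -> 39 -> 19 -> 39 -> 23

33 -> 39 -> 19 -> 39 -> 23 -> None


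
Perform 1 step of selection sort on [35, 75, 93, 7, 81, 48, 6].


Initial: [35, 75, 93, 7, 81, 48, 6]
Step 1: min=6 at 6
  Swap: [6, 75, 93, 7, 81, 48, 35]

After 1 step: [6, 75, 93, 7, 81, 48, 35]


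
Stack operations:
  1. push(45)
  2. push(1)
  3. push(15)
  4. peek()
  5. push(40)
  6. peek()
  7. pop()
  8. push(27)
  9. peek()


push(45) -> [45]
push(1) -> [45, 1]
push(15) -> [45, 1, 15]
peek()->15
push(40) -> [45, 1, 15, 40]
peek()->40
pop()->40, [45, 1, 15]
push(27) -> [45, 1, 15, 27]
peek()->27

Final stack: [45, 1, 15, 27]


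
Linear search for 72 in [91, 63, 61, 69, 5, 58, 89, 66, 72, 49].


i=0: 91!=72
i=1: 63!=72
i=2: 61!=72
i=3: 69!=72
i=4: 5!=72
i=5: 58!=72
i=6: 89!=72
i=7: 66!=72
i=8: 72==72 found!

Found at 8, 9 comps


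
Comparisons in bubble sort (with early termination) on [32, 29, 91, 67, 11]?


Algorithm: bubble sort (with early termination)
Input: [32, 29, 91, 67, 11]
Sorted: [11, 29, 32, 67, 91]

10


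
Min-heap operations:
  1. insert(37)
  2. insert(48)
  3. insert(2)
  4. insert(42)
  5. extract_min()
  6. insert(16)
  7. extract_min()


insert(37) -> [37]
insert(48) -> [37, 48]
insert(2) -> [2, 48, 37]
insert(42) -> [2, 42, 37, 48]
extract_min()->2, [37, 42, 48]
insert(16) -> [16, 37, 48, 42]
extract_min()->16, [37, 42, 48]

Final heap: [37, 42, 48]


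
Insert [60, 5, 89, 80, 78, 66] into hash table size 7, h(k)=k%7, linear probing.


Insert 60: h=4 -> slot 4
Insert 5: h=5 -> slot 5
Insert 89: h=5, 1 probes -> slot 6
Insert 80: h=3 -> slot 3
Insert 78: h=1 -> slot 1
Insert 66: h=3, 4 probes -> slot 0

Table: [66, 78, None, 80, 60, 5, 89]


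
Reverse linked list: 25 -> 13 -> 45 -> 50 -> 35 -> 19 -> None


Step 1: curr=25, set curr.next=prev(None) | reversed so far: 25
Step 2: curr=13, set curr.next=prev(25) | reversed so far: 13 -> 25
Step 3: curr=45, set curr.next=prev(13) | reversed so far: 45 -> 13 -> 25
Step 4: curr=50, set curr.next=prev(45) | reversed so far: 50 -> 45 -> 13 -> 25
Step 5: curr=35, set curr.next=prev(50) | reversed so far: 35 -> 50 -> 45 -> 13 -> 25
Step 6: curr=19, set curr.next=prev(35) | reversed so far: 19 -> 35 -> 50 -> 45 -> 13 -> 25

19 -> 35 -> 50 -> 45 -> 13 -> 25 -> None


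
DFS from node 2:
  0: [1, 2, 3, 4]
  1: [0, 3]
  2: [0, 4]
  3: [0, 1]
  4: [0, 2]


Visit 2, push [4, 0]
Visit 0, push [4, 3, 1]
Visit 1, push [3]
Visit 3, push []
Visit 4, push []

DFS order: [2, 0, 1, 3, 4]


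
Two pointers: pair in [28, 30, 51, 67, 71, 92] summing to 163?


lo=0(28)+hi=5(92)=120
lo=1(30)+hi=5(92)=122
lo=2(51)+hi=5(92)=143
lo=3(67)+hi=5(92)=159
lo=4(71)+hi=5(92)=163

Yes: 71+92=163


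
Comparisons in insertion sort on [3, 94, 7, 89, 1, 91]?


Algorithm: insertion sort
Input: [3, 94, 7, 89, 1, 91]
Sorted: [1, 3, 7, 89, 91, 94]

11


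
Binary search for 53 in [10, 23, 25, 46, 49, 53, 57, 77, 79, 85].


Step 1: lo=0, hi=9, mid=4, val=49
Step 2: lo=5, hi=9, mid=7, val=77
Step 3: lo=5, hi=6, mid=5, val=53

Found at index 5


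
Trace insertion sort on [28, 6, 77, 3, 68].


Initial: [28, 6, 77, 3, 68]
Insert 6: [6, 28, 77, 3, 68]
Insert 77: [6, 28, 77, 3, 68]
Insert 3: [3, 6, 28, 77, 68]
Insert 68: [3, 6, 28, 68, 77]

Sorted: [3, 6, 28, 68, 77]


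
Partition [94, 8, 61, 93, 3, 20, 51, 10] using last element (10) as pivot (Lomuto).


Pivot: 10
  8 <= 10: swap -> [8, 94, 61, 93, 3, 20, 51, 10]
  3 <= 10: swap -> [8, 3, 61, 93, 94, 20, 51, 10]
Place pivot at 2: [8, 3, 10, 93, 94, 20, 51, 61]

Partitioned: [8, 3, 10, 93, 94, 20, 51, 61]


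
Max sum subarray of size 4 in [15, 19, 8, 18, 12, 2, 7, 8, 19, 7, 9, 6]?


[0:4]: 60
[1:5]: 57
[2:6]: 40
[3:7]: 39
[4:8]: 29
[5:9]: 36
[6:10]: 41
[7:11]: 43
[8:12]: 41

Max: 60 at [0:4]


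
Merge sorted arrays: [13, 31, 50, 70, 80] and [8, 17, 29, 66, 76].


Take 8 from B
Take 13 from A
Take 17 from B
Take 29 from B
Take 31 from A
Take 50 from A
Take 66 from B
Take 70 from A
Take 76 from B

Merged: [8, 13, 17, 29, 31, 50, 66, 70, 76, 80]


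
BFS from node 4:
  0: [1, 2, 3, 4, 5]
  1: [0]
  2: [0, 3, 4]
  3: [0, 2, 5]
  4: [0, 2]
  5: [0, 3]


Visit 4, enqueue [0, 2]
Visit 0, enqueue [1, 3, 5]
Visit 2, enqueue []
Visit 1, enqueue []
Visit 3, enqueue []
Visit 5, enqueue []

BFS order: [4, 0, 2, 1, 3, 5]


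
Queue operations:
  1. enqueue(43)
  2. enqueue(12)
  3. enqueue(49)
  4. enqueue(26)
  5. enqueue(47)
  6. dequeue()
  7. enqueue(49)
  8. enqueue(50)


enqueue(43) -> [43]
enqueue(12) -> [43, 12]
enqueue(49) -> [43, 12, 49]
enqueue(26) -> [43, 12, 49, 26]
enqueue(47) -> [43, 12, 49, 26, 47]
dequeue()->43, [12, 49, 26, 47]
enqueue(49) -> [12, 49, 26, 47, 49]
enqueue(50) -> [12, 49, 26, 47, 49, 50]

Final queue: [12, 49, 26, 47, 49, 50]


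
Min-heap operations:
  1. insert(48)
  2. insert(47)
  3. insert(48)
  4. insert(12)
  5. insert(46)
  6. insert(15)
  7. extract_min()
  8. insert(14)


insert(48) -> [48]
insert(47) -> [47, 48]
insert(48) -> [47, 48, 48]
insert(12) -> [12, 47, 48, 48]
insert(46) -> [12, 46, 48, 48, 47]
insert(15) -> [12, 46, 15, 48, 47, 48]
extract_min()->12, [15, 46, 48, 48, 47]
insert(14) -> [14, 46, 15, 48, 47, 48]

Final heap: [14, 46, 15, 48, 47, 48]


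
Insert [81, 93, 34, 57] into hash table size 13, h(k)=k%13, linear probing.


Insert 81: h=3 -> slot 3
Insert 93: h=2 -> slot 2
Insert 34: h=8 -> slot 8
Insert 57: h=5 -> slot 5

Table: [None, None, 93, 81, None, 57, None, None, 34, None, None, None, None]


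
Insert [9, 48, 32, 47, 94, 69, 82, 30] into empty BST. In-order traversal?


Insert 9: root
Insert 48: R from 9
Insert 32: R from 9 -> L from 48
Insert 47: R from 9 -> L from 48 -> R from 32
Insert 94: R from 9 -> R from 48
Insert 69: R from 9 -> R from 48 -> L from 94
Insert 82: R from 9 -> R from 48 -> L from 94 -> R from 69
Insert 30: R from 9 -> L from 48 -> L from 32

In-order: [9, 30, 32, 47, 48, 69, 82, 94]


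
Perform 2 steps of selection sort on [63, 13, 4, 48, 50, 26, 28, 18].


Initial: [63, 13, 4, 48, 50, 26, 28, 18]
Step 1: min=4 at 2
  Swap: [4, 13, 63, 48, 50, 26, 28, 18]
Step 2: min=13 at 1
  Swap: [4, 13, 63, 48, 50, 26, 28, 18]

After 2 steps: [4, 13, 63, 48, 50, 26, 28, 18]


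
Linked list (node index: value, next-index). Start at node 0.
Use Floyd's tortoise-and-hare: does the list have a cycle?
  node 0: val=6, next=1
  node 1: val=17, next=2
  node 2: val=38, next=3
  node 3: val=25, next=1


Floyd's tortoise (slow, +1) and hare (fast, +2):
  init: slow=0, fast=0
  step 1: slow=1, fast=2
  step 2: slow=2, fast=1
  step 3: slow=3, fast=3
  slow == fast at node 3: cycle detected

Cycle: yes


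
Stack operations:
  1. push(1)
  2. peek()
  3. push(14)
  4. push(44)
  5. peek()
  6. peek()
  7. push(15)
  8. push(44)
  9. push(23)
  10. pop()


push(1) -> [1]
peek()->1
push(14) -> [1, 14]
push(44) -> [1, 14, 44]
peek()->44
peek()->44
push(15) -> [1, 14, 44, 15]
push(44) -> [1, 14, 44, 15, 44]
push(23) -> [1, 14, 44, 15, 44, 23]
pop()->23, [1, 14, 44, 15, 44]

Final stack: [1, 14, 44, 15, 44]


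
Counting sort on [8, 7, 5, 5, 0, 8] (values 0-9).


Input: [8, 7, 5, 5, 0, 8]
Counts: [1, 0, 0, 0, 0, 2, 0, 1, 2, 0]

Sorted: [0, 5, 5, 7, 8, 8]


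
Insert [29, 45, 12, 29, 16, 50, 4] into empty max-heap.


Insert 29: [29]
Insert 45: [45, 29]
Insert 12: [45, 29, 12]
Insert 29: [45, 29, 12, 29]
Insert 16: [45, 29, 12, 29, 16]
Insert 50: [50, 29, 45, 29, 16, 12]
Insert 4: [50, 29, 45, 29, 16, 12, 4]

Final heap: [50, 29, 45, 29, 16, 12, 4]


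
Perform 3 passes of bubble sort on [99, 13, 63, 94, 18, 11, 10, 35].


Initial: [99, 13, 63, 94, 18, 11, 10, 35]
Pass 1: [13, 63, 94, 18, 11, 10, 35, 99] (7 swaps)
Pass 2: [13, 63, 18, 11, 10, 35, 94, 99] (4 swaps)
Pass 3: [13, 18, 11, 10, 35, 63, 94, 99] (4 swaps)

After 3 passes: [13, 18, 11, 10, 35, 63, 94, 99]


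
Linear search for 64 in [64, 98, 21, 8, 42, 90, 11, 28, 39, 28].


i=0: 64==64 found!

Found at 0, 1 comps


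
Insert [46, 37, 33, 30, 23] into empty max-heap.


Insert 46: [46]
Insert 37: [46, 37]
Insert 33: [46, 37, 33]
Insert 30: [46, 37, 33, 30]
Insert 23: [46, 37, 33, 30, 23]

Final heap: [46, 37, 33, 30, 23]


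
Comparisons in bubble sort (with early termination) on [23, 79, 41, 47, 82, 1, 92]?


Algorithm: bubble sort (with early termination)
Input: [23, 79, 41, 47, 82, 1, 92]
Sorted: [1, 23, 41, 47, 79, 82, 92]

21


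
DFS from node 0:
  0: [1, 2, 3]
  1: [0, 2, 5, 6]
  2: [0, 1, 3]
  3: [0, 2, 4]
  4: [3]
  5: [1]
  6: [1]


Visit 0, push [3, 2, 1]
Visit 1, push [6, 5, 2]
Visit 2, push [3]
Visit 3, push [4]
Visit 4, push []
Visit 5, push []
Visit 6, push []

DFS order: [0, 1, 2, 3, 4, 5, 6]


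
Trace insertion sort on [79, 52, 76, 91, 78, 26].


Initial: [79, 52, 76, 91, 78, 26]
Insert 52: [52, 79, 76, 91, 78, 26]
Insert 76: [52, 76, 79, 91, 78, 26]
Insert 91: [52, 76, 79, 91, 78, 26]
Insert 78: [52, 76, 78, 79, 91, 26]
Insert 26: [26, 52, 76, 78, 79, 91]

Sorted: [26, 52, 76, 78, 79, 91]


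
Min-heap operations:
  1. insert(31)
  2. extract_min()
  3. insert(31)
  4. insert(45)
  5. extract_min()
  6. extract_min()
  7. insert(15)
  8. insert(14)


insert(31) -> [31]
extract_min()->31, []
insert(31) -> [31]
insert(45) -> [31, 45]
extract_min()->31, [45]
extract_min()->45, []
insert(15) -> [15]
insert(14) -> [14, 15]

Final heap: [14, 15]


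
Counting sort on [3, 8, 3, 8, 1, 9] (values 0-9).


Input: [3, 8, 3, 8, 1, 9]
Counts: [0, 1, 0, 2, 0, 0, 0, 0, 2, 1]

Sorted: [1, 3, 3, 8, 8, 9]


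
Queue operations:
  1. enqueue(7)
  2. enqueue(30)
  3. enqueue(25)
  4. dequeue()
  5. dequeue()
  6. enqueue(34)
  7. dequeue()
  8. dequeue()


enqueue(7) -> [7]
enqueue(30) -> [7, 30]
enqueue(25) -> [7, 30, 25]
dequeue()->7, [30, 25]
dequeue()->30, [25]
enqueue(34) -> [25, 34]
dequeue()->25, [34]
dequeue()->34, []

Final queue: []


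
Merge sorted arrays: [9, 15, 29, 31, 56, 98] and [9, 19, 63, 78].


Take 9 from A
Take 9 from B
Take 15 from A
Take 19 from B
Take 29 from A
Take 31 from A
Take 56 from A
Take 63 from B
Take 78 from B

Merged: [9, 9, 15, 19, 29, 31, 56, 63, 78, 98]


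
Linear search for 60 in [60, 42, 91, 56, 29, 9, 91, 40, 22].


i=0: 60==60 found!

Found at 0, 1 comps


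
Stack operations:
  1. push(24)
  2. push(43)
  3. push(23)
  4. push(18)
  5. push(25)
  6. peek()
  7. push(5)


push(24) -> [24]
push(43) -> [24, 43]
push(23) -> [24, 43, 23]
push(18) -> [24, 43, 23, 18]
push(25) -> [24, 43, 23, 18, 25]
peek()->25
push(5) -> [24, 43, 23, 18, 25, 5]

Final stack: [24, 43, 23, 18, 25, 5]


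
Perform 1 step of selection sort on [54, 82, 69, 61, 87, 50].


Initial: [54, 82, 69, 61, 87, 50]
Step 1: min=50 at 5
  Swap: [50, 82, 69, 61, 87, 54]

After 1 step: [50, 82, 69, 61, 87, 54]


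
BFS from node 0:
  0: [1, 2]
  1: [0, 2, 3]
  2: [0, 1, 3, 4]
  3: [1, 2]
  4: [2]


Visit 0, enqueue [1, 2]
Visit 1, enqueue [3]
Visit 2, enqueue [4]
Visit 3, enqueue []
Visit 4, enqueue []

BFS order: [0, 1, 2, 3, 4]


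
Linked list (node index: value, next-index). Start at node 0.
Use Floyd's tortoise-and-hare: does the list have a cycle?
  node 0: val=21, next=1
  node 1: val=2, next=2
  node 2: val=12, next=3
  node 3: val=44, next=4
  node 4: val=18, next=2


Floyd's tortoise (slow, +1) and hare (fast, +2):
  init: slow=0, fast=0
  step 1: slow=1, fast=2
  step 2: slow=2, fast=4
  step 3: slow=3, fast=3
  slow == fast at node 3: cycle detected

Cycle: yes


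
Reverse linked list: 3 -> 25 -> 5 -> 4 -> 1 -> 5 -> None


Step 1: curr=3, set curr.next=prev(None) | reversed so far: 3
Step 2: curr=25, set curr.next=prev(3) | reversed so far: 25 -> 3
Step 3: curr=5, set curr.next=prev(25) | reversed so far: 5 -> 25 -> 3
Step 4: curr=4, set curr.next=prev(5) | reversed so far: 4 -> 5 -> 25 -> 3
Step 5: curr=1, set curr.next=prev(4) | reversed so far: 1 -> 4 -> 5 -> 25 -> 3
Step 6: curr=5, set curr.next=prev(1) | reversed so far: 5 -> 1 -> 4 -> 5 -> 25 -> 3

5 -> 1 -> 4 -> 5 -> 25 -> 3 -> None


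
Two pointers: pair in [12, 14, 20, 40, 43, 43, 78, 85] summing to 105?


lo=0(12)+hi=7(85)=97
lo=1(14)+hi=7(85)=99
lo=2(20)+hi=7(85)=105

Yes: 20+85=105


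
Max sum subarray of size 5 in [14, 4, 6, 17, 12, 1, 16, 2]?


[0:5]: 53
[1:6]: 40
[2:7]: 52
[3:8]: 48

Max: 53 at [0:5]


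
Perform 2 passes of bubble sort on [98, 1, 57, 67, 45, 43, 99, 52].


Initial: [98, 1, 57, 67, 45, 43, 99, 52]
Pass 1: [1, 57, 67, 45, 43, 98, 52, 99] (6 swaps)
Pass 2: [1, 57, 45, 43, 67, 52, 98, 99] (3 swaps)

After 2 passes: [1, 57, 45, 43, 67, 52, 98, 99]


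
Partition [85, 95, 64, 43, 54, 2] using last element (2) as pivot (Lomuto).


Pivot: 2
Place pivot at 0: [2, 95, 64, 43, 54, 85]

Partitioned: [2, 95, 64, 43, 54, 85]


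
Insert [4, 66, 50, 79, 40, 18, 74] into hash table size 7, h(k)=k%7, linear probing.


Insert 4: h=4 -> slot 4
Insert 66: h=3 -> slot 3
Insert 50: h=1 -> slot 1
Insert 79: h=2 -> slot 2
Insert 40: h=5 -> slot 5
Insert 18: h=4, 2 probes -> slot 6
Insert 74: h=4, 3 probes -> slot 0

Table: [74, 50, 79, 66, 4, 40, 18]


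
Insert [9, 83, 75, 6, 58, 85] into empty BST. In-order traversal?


Insert 9: root
Insert 83: R from 9
Insert 75: R from 9 -> L from 83
Insert 6: L from 9
Insert 58: R from 9 -> L from 83 -> L from 75
Insert 85: R from 9 -> R from 83

In-order: [6, 9, 58, 75, 83, 85]


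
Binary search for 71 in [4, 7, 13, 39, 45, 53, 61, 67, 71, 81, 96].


Step 1: lo=0, hi=10, mid=5, val=53
Step 2: lo=6, hi=10, mid=8, val=71

Found at index 8


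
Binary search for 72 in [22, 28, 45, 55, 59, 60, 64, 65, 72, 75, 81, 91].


Step 1: lo=0, hi=11, mid=5, val=60
Step 2: lo=6, hi=11, mid=8, val=72

Found at index 8


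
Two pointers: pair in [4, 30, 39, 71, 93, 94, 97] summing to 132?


lo=0(4)+hi=6(97)=101
lo=1(30)+hi=6(97)=127
lo=2(39)+hi=6(97)=136
lo=2(39)+hi=5(94)=133
lo=2(39)+hi=4(93)=132

Yes: 39+93=132


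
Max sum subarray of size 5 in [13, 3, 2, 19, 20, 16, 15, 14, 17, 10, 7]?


[0:5]: 57
[1:6]: 60
[2:7]: 72
[3:8]: 84
[4:9]: 82
[5:10]: 72
[6:11]: 63

Max: 84 at [3:8]


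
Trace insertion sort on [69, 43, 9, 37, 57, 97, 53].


Initial: [69, 43, 9, 37, 57, 97, 53]
Insert 43: [43, 69, 9, 37, 57, 97, 53]
Insert 9: [9, 43, 69, 37, 57, 97, 53]
Insert 37: [9, 37, 43, 69, 57, 97, 53]
Insert 57: [9, 37, 43, 57, 69, 97, 53]
Insert 97: [9, 37, 43, 57, 69, 97, 53]
Insert 53: [9, 37, 43, 53, 57, 69, 97]

Sorted: [9, 37, 43, 53, 57, 69, 97]


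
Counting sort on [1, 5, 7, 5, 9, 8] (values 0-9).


Input: [1, 5, 7, 5, 9, 8]
Counts: [0, 1, 0, 0, 0, 2, 0, 1, 1, 1]

Sorted: [1, 5, 5, 7, 8, 9]


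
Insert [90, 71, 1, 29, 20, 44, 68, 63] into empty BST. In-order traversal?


Insert 90: root
Insert 71: L from 90
Insert 1: L from 90 -> L from 71
Insert 29: L from 90 -> L from 71 -> R from 1
Insert 20: L from 90 -> L from 71 -> R from 1 -> L from 29
Insert 44: L from 90 -> L from 71 -> R from 1 -> R from 29
Insert 68: L from 90 -> L from 71 -> R from 1 -> R from 29 -> R from 44
Insert 63: L from 90 -> L from 71 -> R from 1 -> R from 29 -> R from 44 -> L from 68

In-order: [1, 20, 29, 44, 63, 68, 71, 90]


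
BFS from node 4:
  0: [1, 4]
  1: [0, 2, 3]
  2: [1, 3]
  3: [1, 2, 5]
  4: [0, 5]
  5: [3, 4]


Visit 4, enqueue [0, 5]
Visit 0, enqueue [1]
Visit 5, enqueue [3]
Visit 1, enqueue [2]
Visit 3, enqueue []
Visit 2, enqueue []

BFS order: [4, 0, 5, 1, 3, 2]


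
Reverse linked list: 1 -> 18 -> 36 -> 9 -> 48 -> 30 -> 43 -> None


Step 1: curr=1, set curr.next=prev(None) | reversed so far: 1
Step 2: curr=18, set curr.next=prev(1) | reversed so far: 18 -> 1
Step 3: curr=36, set curr.next=prev(18) | reversed so far: 36 -> 18 -> 1
Step 4: curr=9, set curr.next=prev(36) | reversed so far: 9 -> 36 -> 18 -> 1
Step 5: curr=48, set curr.next=prev(9) | reversed so far: 48 -> 9 -> 36 -> 18 -> 1
Step 6: curr=30, set curr.next=prev(48) | reversed so far: 30 -> 48 -> 9 -> 36 -> 18 -> 1
Step 7: curr=43, set curr.next=prev(30) | reversed so far: 43 -> 30 -> 48 -> 9 -> 36 -> 18 -> 1

43 -> 30 -> 48 -> 9 -> 36 -> 18 -> 1 -> None


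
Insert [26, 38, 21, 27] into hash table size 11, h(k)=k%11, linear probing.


Insert 26: h=4 -> slot 4
Insert 38: h=5 -> slot 5
Insert 21: h=10 -> slot 10
Insert 27: h=5, 1 probes -> slot 6

Table: [None, None, None, None, 26, 38, 27, None, None, None, 21]


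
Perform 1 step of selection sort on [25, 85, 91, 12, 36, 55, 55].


Initial: [25, 85, 91, 12, 36, 55, 55]
Step 1: min=12 at 3
  Swap: [12, 85, 91, 25, 36, 55, 55]

After 1 step: [12, 85, 91, 25, 36, 55, 55]


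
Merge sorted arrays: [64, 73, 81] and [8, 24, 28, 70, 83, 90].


Take 8 from B
Take 24 from B
Take 28 from B
Take 64 from A
Take 70 from B
Take 73 from A
Take 81 from A

Merged: [8, 24, 28, 64, 70, 73, 81, 83, 90]


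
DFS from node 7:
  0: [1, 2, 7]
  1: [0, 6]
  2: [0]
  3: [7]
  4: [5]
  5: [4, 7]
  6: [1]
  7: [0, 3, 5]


Visit 7, push [5, 3, 0]
Visit 0, push [2, 1]
Visit 1, push [6]
Visit 6, push []
Visit 2, push []
Visit 3, push []
Visit 5, push [4]
Visit 4, push []

DFS order: [7, 0, 1, 6, 2, 3, 5, 4]


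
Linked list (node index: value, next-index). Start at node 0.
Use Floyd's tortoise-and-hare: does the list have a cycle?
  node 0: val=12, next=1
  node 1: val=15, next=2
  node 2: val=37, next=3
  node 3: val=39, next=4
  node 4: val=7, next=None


Floyd's tortoise (slow, +1) and hare (fast, +2):
  init: slow=0, fast=0
  step 1: slow=1, fast=2
  step 2: slow=2, fast=4
  step 3: fast -> None, no cycle

Cycle: no


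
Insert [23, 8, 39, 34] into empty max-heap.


Insert 23: [23]
Insert 8: [23, 8]
Insert 39: [39, 8, 23]
Insert 34: [39, 34, 23, 8]

Final heap: [39, 34, 23, 8]


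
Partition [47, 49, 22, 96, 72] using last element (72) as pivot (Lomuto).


Pivot: 72
  47 <= 72: advance i (no swap)
  49 <= 72: advance i (no swap)
  22 <= 72: advance i (no swap)
Place pivot at 3: [47, 49, 22, 72, 96]

Partitioned: [47, 49, 22, 72, 96]


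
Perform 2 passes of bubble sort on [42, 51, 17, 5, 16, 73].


Initial: [42, 51, 17, 5, 16, 73]
Pass 1: [42, 17, 5, 16, 51, 73] (3 swaps)
Pass 2: [17, 5, 16, 42, 51, 73] (3 swaps)

After 2 passes: [17, 5, 16, 42, 51, 73]


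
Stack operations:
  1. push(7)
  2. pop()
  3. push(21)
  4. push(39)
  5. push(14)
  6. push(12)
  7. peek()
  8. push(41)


push(7) -> [7]
pop()->7, []
push(21) -> [21]
push(39) -> [21, 39]
push(14) -> [21, 39, 14]
push(12) -> [21, 39, 14, 12]
peek()->12
push(41) -> [21, 39, 14, 12, 41]

Final stack: [21, 39, 14, 12, 41]


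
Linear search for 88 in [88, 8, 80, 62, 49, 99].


i=0: 88==88 found!

Found at 0, 1 comps


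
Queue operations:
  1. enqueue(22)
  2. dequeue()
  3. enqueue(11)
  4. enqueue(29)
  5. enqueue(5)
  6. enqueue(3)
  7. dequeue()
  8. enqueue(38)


enqueue(22) -> [22]
dequeue()->22, []
enqueue(11) -> [11]
enqueue(29) -> [11, 29]
enqueue(5) -> [11, 29, 5]
enqueue(3) -> [11, 29, 5, 3]
dequeue()->11, [29, 5, 3]
enqueue(38) -> [29, 5, 3, 38]

Final queue: [29, 5, 3, 38]


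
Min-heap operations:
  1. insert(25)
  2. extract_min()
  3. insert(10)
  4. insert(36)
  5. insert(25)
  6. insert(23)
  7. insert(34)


insert(25) -> [25]
extract_min()->25, []
insert(10) -> [10]
insert(36) -> [10, 36]
insert(25) -> [10, 36, 25]
insert(23) -> [10, 23, 25, 36]
insert(34) -> [10, 23, 25, 36, 34]

Final heap: [10, 23, 25, 36, 34]


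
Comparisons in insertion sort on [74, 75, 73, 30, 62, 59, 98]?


Algorithm: insertion sort
Input: [74, 75, 73, 30, 62, 59, 98]
Sorted: [30, 59, 62, 73, 74, 75, 98]

16


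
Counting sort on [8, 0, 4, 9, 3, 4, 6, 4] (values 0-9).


Input: [8, 0, 4, 9, 3, 4, 6, 4]
Counts: [1, 0, 0, 1, 3, 0, 1, 0, 1, 1]

Sorted: [0, 3, 4, 4, 4, 6, 8, 9]


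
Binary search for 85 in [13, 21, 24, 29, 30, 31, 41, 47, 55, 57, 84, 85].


Step 1: lo=0, hi=11, mid=5, val=31
Step 2: lo=6, hi=11, mid=8, val=55
Step 3: lo=9, hi=11, mid=10, val=84
Step 4: lo=11, hi=11, mid=11, val=85

Found at index 11


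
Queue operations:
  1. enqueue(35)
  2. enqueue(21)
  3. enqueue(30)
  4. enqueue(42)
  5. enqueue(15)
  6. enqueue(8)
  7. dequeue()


enqueue(35) -> [35]
enqueue(21) -> [35, 21]
enqueue(30) -> [35, 21, 30]
enqueue(42) -> [35, 21, 30, 42]
enqueue(15) -> [35, 21, 30, 42, 15]
enqueue(8) -> [35, 21, 30, 42, 15, 8]
dequeue()->35, [21, 30, 42, 15, 8]

Final queue: [21, 30, 42, 15, 8]


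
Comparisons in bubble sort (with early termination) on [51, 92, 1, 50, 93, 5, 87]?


Algorithm: bubble sort (with early termination)
Input: [51, 92, 1, 50, 93, 5, 87]
Sorted: [1, 5, 50, 51, 87, 92, 93]

20


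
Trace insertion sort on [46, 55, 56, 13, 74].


Initial: [46, 55, 56, 13, 74]
Insert 55: [46, 55, 56, 13, 74]
Insert 56: [46, 55, 56, 13, 74]
Insert 13: [13, 46, 55, 56, 74]
Insert 74: [13, 46, 55, 56, 74]

Sorted: [13, 46, 55, 56, 74]


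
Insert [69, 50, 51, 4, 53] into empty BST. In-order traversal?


Insert 69: root
Insert 50: L from 69
Insert 51: L from 69 -> R from 50
Insert 4: L from 69 -> L from 50
Insert 53: L from 69 -> R from 50 -> R from 51

In-order: [4, 50, 51, 53, 69]


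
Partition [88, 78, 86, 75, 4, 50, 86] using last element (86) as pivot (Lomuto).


Pivot: 86
  78 <= 86: swap -> [78, 88, 86, 75, 4, 50, 86]
  86 <= 86: swap -> [78, 86, 88, 75, 4, 50, 86]
  75 <= 86: swap -> [78, 86, 75, 88, 4, 50, 86]
  4 <= 86: swap -> [78, 86, 75, 4, 88, 50, 86]
  50 <= 86: swap -> [78, 86, 75, 4, 50, 88, 86]
Place pivot at 5: [78, 86, 75, 4, 50, 86, 88]

Partitioned: [78, 86, 75, 4, 50, 86, 88]


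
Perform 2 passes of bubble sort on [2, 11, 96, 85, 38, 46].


Initial: [2, 11, 96, 85, 38, 46]
Pass 1: [2, 11, 85, 38, 46, 96] (3 swaps)
Pass 2: [2, 11, 38, 46, 85, 96] (2 swaps)

After 2 passes: [2, 11, 38, 46, 85, 96]


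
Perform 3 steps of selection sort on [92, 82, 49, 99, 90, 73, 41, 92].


Initial: [92, 82, 49, 99, 90, 73, 41, 92]
Step 1: min=41 at 6
  Swap: [41, 82, 49, 99, 90, 73, 92, 92]
Step 2: min=49 at 2
  Swap: [41, 49, 82, 99, 90, 73, 92, 92]
Step 3: min=73 at 5
  Swap: [41, 49, 73, 99, 90, 82, 92, 92]

After 3 steps: [41, 49, 73, 99, 90, 82, 92, 92]


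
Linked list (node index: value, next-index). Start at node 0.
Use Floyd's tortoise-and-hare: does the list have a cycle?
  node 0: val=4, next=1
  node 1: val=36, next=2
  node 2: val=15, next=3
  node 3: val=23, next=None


Floyd's tortoise (slow, +1) and hare (fast, +2):
  init: slow=0, fast=0
  step 1: slow=1, fast=2
  step 2: fast 2->3->None, no cycle

Cycle: no


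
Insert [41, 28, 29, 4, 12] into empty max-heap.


Insert 41: [41]
Insert 28: [41, 28]
Insert 29: [41, 28, 29]
Insert 4: [41, 28, 29, 4]
Insert 12: [41, 28, 29, 4, 12]

Final heap: [41, 28, 29, 4, 12]


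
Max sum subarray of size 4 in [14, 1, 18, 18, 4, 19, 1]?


[0:4]: 51
[1:5]: 41
[2:6]: 59
[3:7]: 42

Max: 59 at [2:6]


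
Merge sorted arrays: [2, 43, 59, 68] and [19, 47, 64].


Take 2 from A
Take 19 from B
Take 43 from A
Take 47 from B
Take 59 from A
Take 64 from B

Merged: [2, 19, 43, 47, 59, 64, 68]


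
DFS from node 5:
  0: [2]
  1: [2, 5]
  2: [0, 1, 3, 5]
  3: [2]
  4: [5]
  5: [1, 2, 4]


Visit 5, push [4, 2, 1]
Visit 1, push [2]
Visit 2, push [3, 0]
Visit 0, push []
Visit 3, push []
Visit 4, push []

DFS order: [5, 1, 2, 0, 3, 4]


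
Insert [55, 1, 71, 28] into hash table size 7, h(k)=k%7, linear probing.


Insert 55: h=6 -> slot 6
Insert 1: h=1 -> slot 1
Insert 71: h=1, 1 probes -> slot 2
Insert 28: h=0 -> slot 0

Table: [28, 1, 71, None, None, None, 55]


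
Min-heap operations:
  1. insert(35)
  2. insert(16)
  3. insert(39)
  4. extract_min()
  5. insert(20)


insert(35) -> [35]
insert(16) -> [16, 35]
insert(39) -> [16, 35, 39]
extract_min()->16, [35, 39]
insert(20) -> [20, 39, 35]

Final heap: [20, 39, 35]


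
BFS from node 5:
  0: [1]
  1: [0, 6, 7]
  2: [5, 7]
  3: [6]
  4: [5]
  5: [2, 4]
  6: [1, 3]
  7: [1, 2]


Visit 5, enqueue [2, 4]
Visit 2, enqueue [7]
Visit 4, enqueue []
Visit 7, enqueue [1]
Visit 1, enqueue [0, 6]
Visit 0, enqueue []
Visit 6, enqueue [3]
Visit 3, enqueue []

BFS order: [5, 2, 4, 7, 1, 0, 6, 3]


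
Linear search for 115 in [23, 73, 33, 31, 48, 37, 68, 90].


i=0: 23!=115
i=1: 73!=115
i=2: 33!=115
i=3: 31!=115
i=4: 48!=115
i=5: 37!=115
i=6: 68!=115
i=7: 90!=115

Not found, 8 comps


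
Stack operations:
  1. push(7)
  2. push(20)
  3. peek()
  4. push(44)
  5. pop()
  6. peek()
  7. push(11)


push(7) -> [7]
push(20) -> [7, 20]
peek()->20
push(44) -> [7, 20, 44]
pop()->44, [7, 20]
peek()->20
push(11) -> [7, 20, 11]

Final stack: [7, 20, 11]


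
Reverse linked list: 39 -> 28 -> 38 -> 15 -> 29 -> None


Step 1: curr=39, set curr.next=prev(None) | reversed so far: 39
Step 2: curr=28, set curr.next=prev(39) | reversed so far: 28 -> 39
Step 3: curr=38, set curr.next=prev(28) | reversed so far: 38 -> 28 -> 39
Step 4: curr=15, set curr.next=prev(38) | reversed so far: 15 -> 38 -> 28 -> 39
Step 5: curr=29, set curr.next=prev(15) | reversed so far: 29 -> 15 -> 38 -> 28 -> 39

29 -> 15 -> 38 -> 28 -> 39 -> None


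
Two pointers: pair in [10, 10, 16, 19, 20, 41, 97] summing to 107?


lo=0(10)+hi=6(97)=107

Yes: 10+97=107


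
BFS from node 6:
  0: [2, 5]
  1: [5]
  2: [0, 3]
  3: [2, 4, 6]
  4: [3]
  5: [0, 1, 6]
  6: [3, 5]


Visit 6, enqueue [3, 5]
Visit 3, enqueue [2, 4]
Visit 5, enqueue [0, 1]
Visit 2, enqueue []
Visit 4, enqueue []
Visit 0, enqueue []
Visit 1, enqueue []

BFS order: [6, 3, 5, 2, 4, 0, 1]


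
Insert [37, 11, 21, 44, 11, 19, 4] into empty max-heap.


Insert 37: [37]
Insert 11: [37, 11]
Insert 21: [37, 11, 21]
Insert 44: [44, 37, 21, 11]
Insert 11: [44, 37, 21, 11, 11]
Insert 19: [44, 37, 21, 11, 11, 19]
Insert 4: [44, 37, 21, 11, 11, 19, 4]

Final heap: [44, 37, 21, 11, 11, 19, 4]


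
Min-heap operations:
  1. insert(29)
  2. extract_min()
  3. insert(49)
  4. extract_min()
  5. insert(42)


insert(29) -> [29]
extract_min()->29, []
insert(49) -> [49]
extract_min()->49, []
insert(42) -> [42]

Final heap: [42]


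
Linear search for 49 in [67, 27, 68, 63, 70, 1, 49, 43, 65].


i=0: 67!=49
i=1: 27!=49
i=2: 68!=49
i=3: 63!=49
i=4: 70!=49
i=5: 1!=49
i=6: 49==49 found!

Found at 6, 7 comps


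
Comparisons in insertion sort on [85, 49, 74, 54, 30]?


Algorithm: insertion sort
Input: [85, 49, 74, 54, 30]
Sorted: [30, 49, 54, 74, 85]

10


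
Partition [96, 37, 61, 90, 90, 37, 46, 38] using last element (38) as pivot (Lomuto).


Pivot: 38
  37 <= 38: swap -> [37, 96, 61, 90, 90, 37, 46, 38]
  37 <= 38: swap -> [37, 37, 61, 90, 90, 96, 46, 38]
Place pivot at 2: [37, 37, 38, 90, 90, 96, 46, 61]

Partitioned: [37, 37, 38, 90, 90, 96, 46, 61]


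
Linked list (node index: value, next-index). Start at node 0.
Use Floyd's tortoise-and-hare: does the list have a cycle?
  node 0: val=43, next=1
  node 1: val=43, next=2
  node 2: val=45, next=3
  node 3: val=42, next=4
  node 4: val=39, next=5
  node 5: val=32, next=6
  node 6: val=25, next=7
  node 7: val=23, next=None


Floyd's tortoise (slow, +1) and hare (fast, +2):
  init: slow=0, fast=0
  step 1: slow=1, fast=2
  step 2: slow=2, fast=4
  step 3: slow=3, fast=6
  step 4: fast 6->7->None, no cycle

Cycle: no


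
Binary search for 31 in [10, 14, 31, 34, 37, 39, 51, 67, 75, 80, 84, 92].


Step 1: lo=0, hi=11, mid=5, val=39
Step 2: lo=0, hi=4, mid=2, val=31

Found at index 2


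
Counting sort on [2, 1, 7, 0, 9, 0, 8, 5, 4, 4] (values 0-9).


Input: [2, 1, 7, 0, 9, 0, 8, 5, 4, 4]
Counts: [2, 1, 1, 0, 2, 1, 0, 1, 1, 1]

Sorted: [0, 0, 1, 2, 4, 4, 5, 7, 8, 9]


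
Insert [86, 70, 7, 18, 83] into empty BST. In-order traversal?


Insert 86: root
Insert 70: L from 86
Insert 7: L from 86 -> L from 70
Insert 18: L from 86 -> L from 70 -> R from 7
Insert 83: L from 86 -> R from 70

In-order: [7, 18, 70, 83, 86]


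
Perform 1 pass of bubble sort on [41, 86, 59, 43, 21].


Initial: [41, 86, 59, 43, 21]
Pass 1: [41, 59, 43, 21, 86] (3 swaps)

After 1 pass: [41, 59, 43, 21, 86]


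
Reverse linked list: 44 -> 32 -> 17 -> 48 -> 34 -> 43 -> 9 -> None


Step 1: curr=44, set curr.next=prev(None) | reversed so far: 44
Step 2: curr=32, set curr.next=prev(44) | reversed so far: 32 -> 44
Step 3: curr=17, set curr.next=prev(32) | reversed so far: 17 -> 32 -> 44
Step 4: curr=48, set curr.next=prev(17) | reversed so far: 48 -> 17 -> 32 -> 44
Step 5: curr=34, set curr.next=prev(48) | reversed so far: 34 -> 48 -> 17 -> 32 -> 44
Step 6: curr=43, set curr.next=prev(34) | reversed so far: 43 -> 34 -> 48 -> 17 -> 32 -> 44
Step 7: curr=9, set curr.next=prev(43) | reversed so far: 9 -> 43 -> 34 -> 48 -> 17 -> 32 -> 44

9 -> 43 -> 34 -> 48 -> 17 -> 32 -> 44 -> None


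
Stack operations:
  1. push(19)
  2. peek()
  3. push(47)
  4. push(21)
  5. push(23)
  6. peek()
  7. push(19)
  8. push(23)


push(19) -> [19]
peek()->19
push(47) -> [19, 47]
push(21) -> [19, 47, 21]
push(23) -> [19, 47, 21, 23]
peek()->23
push(19) -> [19, 47, 21, 23, 19]
push(23) -> [19, 47, 21, 23, 19, 23]

Final stack: [19, 47, 21, 23, 19, 23]


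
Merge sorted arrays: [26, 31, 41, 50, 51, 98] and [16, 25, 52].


Take 16 from B
Take 25 from B
Take 26 from A
Take 31 from A
Take 41 from A
Take 50 from A
Take 51 from A
Take 52 from B

Merged: [16, 25, 26, 31, 41, 50, 51, 52, 98]


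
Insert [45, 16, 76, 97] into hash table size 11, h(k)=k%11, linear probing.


Insert 45: h=1 -> slot 1
Insert 16: h=5 -> slot 5
Insert 76: h=10 -> slot 10
Insert 97: h=9 -> slot 9

Table: [None, 45, None, None, None, 16, None, None, None, 97, 76]


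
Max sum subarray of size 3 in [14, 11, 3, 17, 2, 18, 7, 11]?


[0:3]: 28
[1:4]: 31
[2:5]: 22
[3:6]: 37
[4:7]: 27
[5:8]: 36

Max: 37 at [3:6]


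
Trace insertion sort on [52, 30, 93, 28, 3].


Initial: [52, 30, 93, 28, 3]
Insert 30: [30, 52, 93, 28, 3]
Insert 93: [30, 52, 93, 28, 3]
Insert 28: [28, 30, 52, 93, 3]
Insert 3: [3, 28, 30, 52, 93]

Sorted: [3, 28, 30, 52, 93]
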